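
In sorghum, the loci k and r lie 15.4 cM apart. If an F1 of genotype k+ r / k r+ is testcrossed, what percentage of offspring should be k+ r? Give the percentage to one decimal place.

42.3%

A map distance of 15.4 cM corresponds to a recombination frequency of 0.154.
The F1 is k+ r / k r+, so k+ r is a parental gamete class with expected frequency (1 − r)/2 = 0.846/2 = 0.4230.
That is 0.4230 = 42.3% of the progeny.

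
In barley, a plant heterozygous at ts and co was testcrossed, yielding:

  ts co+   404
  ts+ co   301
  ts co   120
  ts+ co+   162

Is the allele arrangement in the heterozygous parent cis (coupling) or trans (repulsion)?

trans

The two most frequent classes are ts+ co (301) and ts co+ (404); these are the parental (non-recombinant) types.
So the F1 carried ts+ co on one chromosome and ts co+ on the other — the recessive alleles are on opposite chromosomes (trans / repulsion).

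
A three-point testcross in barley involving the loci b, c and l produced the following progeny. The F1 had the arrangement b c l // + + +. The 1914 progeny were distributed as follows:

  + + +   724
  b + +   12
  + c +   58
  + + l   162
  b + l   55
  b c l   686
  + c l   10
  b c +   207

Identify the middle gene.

The two rarest classes, + c l and b + +, are the double crossovers. Comparing them with the parentals, only the b allele has switched, so b is the middle locus and the order is l – b – c.

b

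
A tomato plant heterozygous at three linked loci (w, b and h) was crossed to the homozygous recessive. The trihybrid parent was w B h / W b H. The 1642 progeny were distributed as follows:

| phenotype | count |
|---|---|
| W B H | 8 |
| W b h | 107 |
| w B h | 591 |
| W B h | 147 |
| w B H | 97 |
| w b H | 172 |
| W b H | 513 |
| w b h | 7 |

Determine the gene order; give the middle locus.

b

The two rarest classes, w b h and W B H, are the double crossovers. Comparing them with the parentals, only the b allele has switched, so b is the middle locus and the order is w – b – h.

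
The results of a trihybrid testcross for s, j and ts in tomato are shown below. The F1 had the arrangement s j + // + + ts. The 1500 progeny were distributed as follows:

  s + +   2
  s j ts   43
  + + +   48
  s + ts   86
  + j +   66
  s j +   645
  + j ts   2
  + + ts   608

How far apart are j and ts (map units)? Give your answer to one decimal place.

The two rarest classes, s + + and + j ts, are the double crossovers. Comparing them with the parentals, only the j allele has switched, so j is the middle locus and the order is s – j – ts.
Crossovers in the j–ts interval produce the single-crossover classes s j ts and + + + (43 + 48 = 91) plus the double crossovers (4).
RF(j–ts) = (91 + 4) / 1500 = 95/1500 = 0.0633 → 6.3 map units.

6.3 map units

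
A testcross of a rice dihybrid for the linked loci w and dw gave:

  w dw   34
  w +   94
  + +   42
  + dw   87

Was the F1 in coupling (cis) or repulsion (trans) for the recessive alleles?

trans

The two most frequent classes are + dw (87) and w + (94); these are the parental (non-recombinant) types.
So the F1 carried + dw on one chromosome and w + on the other — the recessive alleles are on opposite chromosomes (trans / repulsion).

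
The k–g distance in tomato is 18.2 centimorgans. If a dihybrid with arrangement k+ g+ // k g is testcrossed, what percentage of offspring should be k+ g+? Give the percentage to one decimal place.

A map distance of 18.2 centimorgans corresponds to a recombination frequency of 0.182.
The F1 is k+ g+ / k g, so k+ g+ is a parental gamete class with expected frequency (1 − r)/2 = 0.818/2 = 0.4090.
That is 0.4090 = 40.9% of the progeny.

40.9%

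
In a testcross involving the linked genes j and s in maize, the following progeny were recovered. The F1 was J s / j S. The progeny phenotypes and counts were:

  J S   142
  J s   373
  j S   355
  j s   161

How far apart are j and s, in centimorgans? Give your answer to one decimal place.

29.4 centimorgans

The recombinant classes are J S and j s: 142 + 161 = 303.
Recombination frequency = 303/1031 = 0.2939 ≈ 29.4%, i.e. 29.4 centimorgans.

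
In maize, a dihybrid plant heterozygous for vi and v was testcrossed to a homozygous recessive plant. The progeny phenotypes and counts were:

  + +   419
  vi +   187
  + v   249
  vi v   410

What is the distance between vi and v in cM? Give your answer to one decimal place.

The two most frequent classes, + + (419) and vi v (410), are the parental types, so the F1 was + + / vi v.
The recombinant classes are + v and vi +: 249 + 187 = 436.
Recombination frequency = 436/1265 = 0.3447 ≈ 34.5%, i.e. 34.5 cM.

34.5 cM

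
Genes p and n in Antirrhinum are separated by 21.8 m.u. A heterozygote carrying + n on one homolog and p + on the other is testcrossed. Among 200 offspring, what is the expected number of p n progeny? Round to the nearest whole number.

A map distance of 21.8 m.u. corresponds to a recombination frequency of 0.218.
The F1 is + n / p +, so p n is a recombinant gamete class with expected frequency r/2 = 0.218/2 = 0.1090.
Expected number = 0.1090 × 200 = 21.80 ≈ 22.

22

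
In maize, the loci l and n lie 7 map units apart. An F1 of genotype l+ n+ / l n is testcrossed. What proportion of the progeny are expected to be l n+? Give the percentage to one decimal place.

3.5%

A map distance of 7 map units corresponds to a recombination frequency of 0.070.
The F1 is l+ n+ / l n, so l n+ is a recombinant gamete class with expected frequency r/2 = 0.070/2 = 0.0350.
That is 0.0350 = 3.5% of the progeny.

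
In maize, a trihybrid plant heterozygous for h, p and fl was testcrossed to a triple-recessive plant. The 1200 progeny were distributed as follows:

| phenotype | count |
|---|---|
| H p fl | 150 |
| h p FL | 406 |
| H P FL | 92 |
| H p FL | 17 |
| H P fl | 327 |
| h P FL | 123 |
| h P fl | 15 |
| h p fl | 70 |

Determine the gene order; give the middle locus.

The two most frequent reciprocal classes, H P fl and h p FL, are the parental types, so the F1 was H P fl / h p FL.
The two rarest classes, h P fl and H p FL, are the double crossovers. Comparing them with the parentals, only the h allele has switched, so h is the middle locus and the order is fl – h – p.

h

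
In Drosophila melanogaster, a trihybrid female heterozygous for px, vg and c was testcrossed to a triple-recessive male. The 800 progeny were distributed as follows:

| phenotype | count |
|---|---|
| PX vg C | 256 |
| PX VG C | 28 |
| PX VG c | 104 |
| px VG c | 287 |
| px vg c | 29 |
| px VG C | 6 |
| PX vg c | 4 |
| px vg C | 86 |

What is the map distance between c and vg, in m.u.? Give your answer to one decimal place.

The two most frequent reciprocal classes, PX vg C and px VG c, are the parental types, so the F1 was PX vg C / px VG c.
The two rarest classes, PX vg c and px VG C, are the double crossovers. Comparing them with the parentals, only the c allele has switched, so c is the middle locus and the order is vg – c – px.
Crossovers in the vg–c interval produce the single-crossover classes PX VG C and px vg c (28 + 29 = 57) plus the double crossovers (10).
RF(vg–c) = (57 + 10) / 800 = 67/800 = 0.0838 → 8.4 m.u.

8.4 m.u.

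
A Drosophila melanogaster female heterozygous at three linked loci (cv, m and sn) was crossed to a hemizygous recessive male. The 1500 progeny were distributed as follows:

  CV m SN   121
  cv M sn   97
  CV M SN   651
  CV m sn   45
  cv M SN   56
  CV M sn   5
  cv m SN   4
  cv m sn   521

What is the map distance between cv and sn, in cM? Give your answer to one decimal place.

7.3 cM

The two most frequent reciprocal classes, CV M SN and cv m sn, are the parental types, so the F1 was CV M SN / cv m sn.
The two rarest classes, CV M sn and cv m SN, are the double crossovers. Comparing them with the parentals, only the sn allele has switched, so sn is the middle locus and the order is cv – sn – m.
Crossovers in the cv–sn interval produce the single-crossover classes cv M SN and CV m sn (56 + 45 = 101) plus the double crossovers (9).
RF(cv–sn) = (101 + 9) / 1500 = 110/1500 = 0.0733 → 7.3 cM.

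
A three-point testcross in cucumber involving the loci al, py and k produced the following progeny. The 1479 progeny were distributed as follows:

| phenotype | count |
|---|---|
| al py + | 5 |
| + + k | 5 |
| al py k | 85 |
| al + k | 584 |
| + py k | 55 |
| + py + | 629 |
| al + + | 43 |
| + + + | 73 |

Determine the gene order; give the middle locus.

al

The two most frequent reciprocal classes, + py + and al + k, are the parental types, so the F1 was + py + / al + k.
The two rarest classes, al py + and + + k, are the double crossovers. Comparing them with the parentals, only the al allele has switched, so al is the middle locus and the order is py – al – k.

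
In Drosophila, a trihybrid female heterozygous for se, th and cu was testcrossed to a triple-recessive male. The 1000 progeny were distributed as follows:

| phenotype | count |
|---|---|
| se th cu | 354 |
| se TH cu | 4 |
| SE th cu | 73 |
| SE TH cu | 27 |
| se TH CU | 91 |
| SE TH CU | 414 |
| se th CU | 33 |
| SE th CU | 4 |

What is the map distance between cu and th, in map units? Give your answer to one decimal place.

6.8 map units

The two most frequent reciprocal classes, se th cu and SE TH CU, are the parental types, so the F1 was se th cu / SE TH CU.
The two rarest classes, se TH cu and SE th CU, are the double crossovers. Comparing them with the parentals, only the th allele has switched, so th is the middle locus and the order is se – th – cu.
Crossovers in the th–cu interval produce the single-crossover classes se th CU and SE TH cu (33 + 27 = 60) plus the double crossovers (8).
RF(th–cu) = (60 + 8) / 1000 = 68/1000 = 0.0680 → 6.8 map units.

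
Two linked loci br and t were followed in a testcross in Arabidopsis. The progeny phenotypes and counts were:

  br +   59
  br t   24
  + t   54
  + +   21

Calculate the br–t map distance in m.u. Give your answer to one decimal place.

The two most frequent classes, + t (54) and br + (59), are the parental types, so the F1 was + t / br +.
The recombinant classes are + + and br t: 21 + 24 = 45.
Recombination frequency = 45/158 = 0.2848 ≈ 28.5%, i.e. 28.5 m.u.

28.5 m.u.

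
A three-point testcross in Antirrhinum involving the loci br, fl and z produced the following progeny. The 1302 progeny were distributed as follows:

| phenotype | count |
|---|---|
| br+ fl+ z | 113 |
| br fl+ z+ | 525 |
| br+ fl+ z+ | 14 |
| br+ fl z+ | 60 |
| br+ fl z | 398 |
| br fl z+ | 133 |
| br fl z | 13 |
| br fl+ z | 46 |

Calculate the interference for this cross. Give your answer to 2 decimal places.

The two most frequent reciprocal classes, br fl+ z+ and br+ fl z, are the parental types, so the F1 was br fl+ z+ / br+ fl z.
The two rarest classes, br+ fl+ z+ and br fl z, are the double crossovers. Comparing them with the parentals, only the br allele has switched, so br is the middle locus and the order is fl – br – z.
fl–br: (246 + 27)/1302 = 0.2097; br–z: (106 + 27)/1302 = 0.1022.
Expected DCO frequency = 0.2097 × 0.1022 ≈ 0.02143; observed = 27/1302 ≈ 0.02074.
Coefficient of coincidence = 0.02074/0.02143 ≈ 0.97; interference = 1 − 0.97 = 0.03.

0.03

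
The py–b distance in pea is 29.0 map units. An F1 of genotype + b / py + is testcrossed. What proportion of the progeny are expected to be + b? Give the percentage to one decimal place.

35.5%

A map distance of 29.0 map units corresponds to a recombination frequency of 0.290.
The F1 is + b / py +, so + b is a parental gamete class with expected frequency (1 − r)/2 = 0.710/2 = 0.3550.
That is 0.3550 = 35.5% of the progeny.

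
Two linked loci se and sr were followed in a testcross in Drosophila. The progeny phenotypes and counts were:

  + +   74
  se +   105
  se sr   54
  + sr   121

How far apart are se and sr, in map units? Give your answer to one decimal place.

36.2 map units

The two most frequent classes, + sr (121) and se + (105), are the parental types, so the F1 was + sr / se +.
The recombinant classes are + + and se sr: 74 + 54 = 128.
Recombination frequency = 128/354 = 0.3616 ≈ 36.2%, i.e. 36.2 map units.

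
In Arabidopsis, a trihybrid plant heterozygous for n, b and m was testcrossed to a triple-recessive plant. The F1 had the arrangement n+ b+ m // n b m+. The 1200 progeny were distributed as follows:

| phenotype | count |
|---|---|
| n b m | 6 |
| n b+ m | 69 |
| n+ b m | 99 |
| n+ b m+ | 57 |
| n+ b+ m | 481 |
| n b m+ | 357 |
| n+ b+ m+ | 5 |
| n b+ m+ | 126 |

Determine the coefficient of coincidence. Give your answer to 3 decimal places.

0.408

The two rarest classes, n+ b+ m+ and n b m, are the double crossovers. Comparing them with the parentals, only the m allele has switched, so m is the middle locus and the order is n – m – b.
n–m: (126 + 11)/1200 = 0.1142; m–b: (225 + 11)/1200 = 0.1967.
Expected DCO frequency = 0.1142 × 0.1967 ≈ 0.02246; observed = 11/1200 ≈ 0.00917.
Coefficient of coincidence = 0.00917/0.02246 ≈ 0.408.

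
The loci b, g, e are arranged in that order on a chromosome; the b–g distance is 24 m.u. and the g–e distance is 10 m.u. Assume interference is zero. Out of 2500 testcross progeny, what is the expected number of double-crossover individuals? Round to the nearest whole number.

Map distances give recombination frequencies of 0.240 and 0.100 for the two intervals.
With no interference, expected double-crossover frequency = 0.240 × 0.100 = 0.02400.
Expected number = 0.02400 × 2500 = 60.00 ≈ 60.

60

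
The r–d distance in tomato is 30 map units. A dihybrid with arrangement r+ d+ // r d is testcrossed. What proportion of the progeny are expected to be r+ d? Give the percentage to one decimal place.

A map distance of 30 map units corresponds to a recombination frequency of 0.300.
The F1 is r+ d+ / r d, so r+ d is a recombinant gamete class with expected frequency r/2 = 0.300/2 = 0.1500.
That is 0.1500 = 15.0% of the progeny.

15.0%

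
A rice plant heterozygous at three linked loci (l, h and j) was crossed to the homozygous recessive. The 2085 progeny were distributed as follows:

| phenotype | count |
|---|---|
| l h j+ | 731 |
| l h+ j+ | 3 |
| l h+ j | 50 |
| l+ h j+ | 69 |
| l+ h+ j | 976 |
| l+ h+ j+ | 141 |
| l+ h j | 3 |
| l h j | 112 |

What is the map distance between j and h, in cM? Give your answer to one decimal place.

The two most frequent reciprocal classes, l h j+ and l+ h+ j, are the parental types, so the F1 was l h j+ / l+ h+ j.
The two rarest classes, l h+ j+ and l+ h j, are the double crossovers. Comparing them with the parentals, only the h allele has switched, so h is the middle locus and the order is j – h – l.
Crossovers in the j–h interval produce the single-crossover classes l h j and l+ h+ j+ (112 + 141 = 253) plus the double crossovers (6).
RF(j–h) = (253 + 6) / 2085 = 259/2085 = 0.1242 → 12.4 cM.

12.4 cM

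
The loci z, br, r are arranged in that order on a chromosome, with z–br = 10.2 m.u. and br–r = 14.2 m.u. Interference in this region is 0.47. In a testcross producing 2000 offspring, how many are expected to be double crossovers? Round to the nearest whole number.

15

Map distances give recombination frequencies of 0.102 and 0.142 for the two intervals.
With interference 0.47 (so coincidence = 0.53), expected double-crossover frequency = 0.102 × 0.142 × 0.53 = 0.00768.
Expected number = 0.00768 × 2000 = 15.35 ≈ 15.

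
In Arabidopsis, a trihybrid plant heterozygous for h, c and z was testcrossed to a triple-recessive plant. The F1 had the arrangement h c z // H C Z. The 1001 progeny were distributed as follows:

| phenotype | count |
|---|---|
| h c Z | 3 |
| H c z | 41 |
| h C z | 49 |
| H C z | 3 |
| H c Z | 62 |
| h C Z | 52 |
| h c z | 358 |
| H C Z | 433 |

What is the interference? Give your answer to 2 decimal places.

0.48

The two rarest classes, h c Z and H C z, are the double crossovers. Comparing them with the parentals, only the z allele has switched, so z is the middle locus and the order is h – z – c.
h–z: (93 + 6)/1001 = 0.0989; z–c: (111 + 6)/1001 = 0.1169.
Expected DCO frequency = 0.0989 × 0.1169 ≈ 0.01156; observed = 6/1001 ≈ 0.00599.
Coefficient of coincidence = 0.00599/0.01156 ≈ 0.52; interference = 1 − 0.52 = 0.48.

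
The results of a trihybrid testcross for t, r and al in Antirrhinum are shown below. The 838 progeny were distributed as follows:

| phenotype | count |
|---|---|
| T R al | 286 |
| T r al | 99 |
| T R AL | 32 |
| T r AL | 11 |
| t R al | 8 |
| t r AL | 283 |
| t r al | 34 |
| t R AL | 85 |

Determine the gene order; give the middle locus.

t

The two most frequent reciprocal classes, t r AL and T R al, are the parental types, so the F1 was t r AL / T R al.
The two rarest classes, T r AL and t R al, are the double crossovers. Comparing them with the parentals, only the t allele has switched, so t is the middle locus and the order is al – t – r.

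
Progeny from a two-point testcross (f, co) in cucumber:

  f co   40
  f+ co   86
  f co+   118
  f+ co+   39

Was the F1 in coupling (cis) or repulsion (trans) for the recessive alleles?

The two most frequent classes are f+ co (86) and f co+ (118); these are the parental (non-recombinant) types.
So the F1 carried f+ co on one chromosome and f co+ on the other — the recessive alleles are on opposite chromosomes (trans / repulsion).

trans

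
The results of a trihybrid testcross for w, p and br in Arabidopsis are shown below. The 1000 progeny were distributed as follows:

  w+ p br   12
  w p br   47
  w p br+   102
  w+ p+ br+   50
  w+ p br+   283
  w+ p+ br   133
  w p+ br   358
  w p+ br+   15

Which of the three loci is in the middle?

The two most frequent reciprocal classes, w+ p br+ and w p+ br, are the parental types, so the F1 was w+ p br+ / w p+ br.
The two rarest classes, w+ p br and w p+ br+, are the double crossovers. Comparing them with the parentals, only the br allele has switched, so br is the middle locus and the order is w – br – p.

br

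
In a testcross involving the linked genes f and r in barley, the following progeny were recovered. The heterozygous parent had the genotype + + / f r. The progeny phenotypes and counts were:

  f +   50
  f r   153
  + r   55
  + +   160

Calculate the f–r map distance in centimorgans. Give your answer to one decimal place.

25.1 centimorgans

The recombinant classes are + r and f +: 55 + 50 = 105.
Recombination frequency = 105/418 = 0.2512 ≈ 25.1%, i.e. 25.1 centimorgans.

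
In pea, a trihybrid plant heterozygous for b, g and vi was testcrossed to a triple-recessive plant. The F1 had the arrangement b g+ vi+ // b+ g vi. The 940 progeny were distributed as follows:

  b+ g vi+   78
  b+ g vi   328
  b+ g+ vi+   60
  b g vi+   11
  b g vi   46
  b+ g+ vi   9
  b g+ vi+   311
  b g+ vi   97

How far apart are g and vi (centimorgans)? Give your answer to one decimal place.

20.7 centimorgans

The two rarest classes, b g vi+ and b+ g+ vi, are the double crossovers. Comparing them with the parentals, only the g allele has switched, so g is the middle locus and the order is vi – g – b.
Crossovers in the vi–g interval produce the single-crossover classes b g+ vi and b+ g vi+ (97 + 78 = 175) plus the double crossovers (20).
RF(vi–g) = (175 + 20) / 940 = 195/940 = 0.2074 → 20.7 centimorgans.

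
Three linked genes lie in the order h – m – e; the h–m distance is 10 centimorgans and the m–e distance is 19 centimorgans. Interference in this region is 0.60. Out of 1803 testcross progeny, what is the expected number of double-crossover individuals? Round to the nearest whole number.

14

Map distances give recombination frequencies of 0.100 and 0.190 for the two intervals.
With interference 0.60 (so coincidence = 0.40), expected double-crossover frequency = 0.100 × 0.190 × 0.40 = 0.00760.
Expected number = 0.00760 × 1803 = 13.70 ≈ 14.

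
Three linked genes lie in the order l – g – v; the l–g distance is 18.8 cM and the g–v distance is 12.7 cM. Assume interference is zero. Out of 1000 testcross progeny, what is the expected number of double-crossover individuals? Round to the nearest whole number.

Map distances give recombination frequencies of 0.188 and 0.127 for the two intervals.
With no interference, expected double-crossover frequency = 0.188 × 0.127 = 0.02388.
Expected number = 0.02388 × 1000 = 23.88 ≈ 24.

24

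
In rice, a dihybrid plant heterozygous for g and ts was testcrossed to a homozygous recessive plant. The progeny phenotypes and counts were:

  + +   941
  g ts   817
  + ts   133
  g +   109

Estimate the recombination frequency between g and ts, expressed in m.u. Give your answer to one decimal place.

12.1 m.u.

The two most frequent classes, + + (941) and g ts (817), are the parental types, so the F1 was + + / g ts.
The recombinant classes are + ts and g +: 133 + 109 = 242.
Recombination frequency = 242/2000 = 0.1210 ≈ 12.1%, i.e. 12.1 m.u.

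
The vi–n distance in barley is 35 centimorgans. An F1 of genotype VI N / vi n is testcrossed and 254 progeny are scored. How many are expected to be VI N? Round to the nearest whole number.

83

A map distance of 35 centimorgans corresponds to a recombination frequency of 0.350.
The F1 is VI N / vi n, so VI N is a parental gamete class with expected frequency (1 − r)/2 = 0.650/2 = 0.3250.
Expected number = 0.3250 × 254 = 82.55 ≈ 83.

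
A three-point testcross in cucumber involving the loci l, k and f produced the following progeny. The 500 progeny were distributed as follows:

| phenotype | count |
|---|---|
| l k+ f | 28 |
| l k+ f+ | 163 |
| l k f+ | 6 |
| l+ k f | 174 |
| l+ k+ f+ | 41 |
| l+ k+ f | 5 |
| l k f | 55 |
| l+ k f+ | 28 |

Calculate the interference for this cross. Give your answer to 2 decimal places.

0.23

The two most frequent reciprocal classes, l+ k f and l k+ f+, are the parental types, so the F1 was l+ k f / l k+ f+.
The two rarest classes, l+ k+ f and l k f+, are the double crossovers. Comparing them with the parentals, only the k allele has switched, so k is the middle locus and the order is f – k – l.
f–k: (56 + 11)/500 = 0.1340; k–l: (96 + 11)/500 = 0.2140.
Expected DCO frequency = 0.1340 × 0.2140 ≈ 0.02868; observed = 11/500 ≈ 0.02200.
Coefficient of coincidence = 0.02200/0.02868 ≈ 0.77; interference = 1 − 0.77 = 0.23.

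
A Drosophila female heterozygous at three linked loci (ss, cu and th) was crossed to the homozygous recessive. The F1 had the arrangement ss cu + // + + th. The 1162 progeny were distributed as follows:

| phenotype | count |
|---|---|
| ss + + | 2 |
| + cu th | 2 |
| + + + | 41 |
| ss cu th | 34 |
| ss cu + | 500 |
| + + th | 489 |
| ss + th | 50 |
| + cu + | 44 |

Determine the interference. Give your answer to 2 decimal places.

0.40

The two rarest classes, ss + + and + cu th, are the double crossovers. Comparing them with the parentals, only the cu allele has switched, so cu is the middle locus and the order is th – cu – ss.
th–cu: (75 + 4)/1162 = 0.0680; cu–ss: (94 + 4)/1162 = 0.0843.
Expected DCO frequency = 0.0680 × 0.0843 ≈ 0.00573; observed = 4/1162 ≈ 0.00344.
Coefficient of coincidence = 0.00344/0.00573 ≈ 0.60; interference = 1 − 0.60 = 0.40.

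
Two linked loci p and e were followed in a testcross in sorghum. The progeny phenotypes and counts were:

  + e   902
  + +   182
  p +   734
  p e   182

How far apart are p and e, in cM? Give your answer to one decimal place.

The two most frequent classes, + e (902) and p + (734), are the parental types, so the F1 was + e / p +.
The recombinant classes are + + and p e: 182 + 182 = 364.
Recombination frequency = 364/2000 = 0.1820 ≈ 18.2%, i.e. 18.2 cM.

18.2 cM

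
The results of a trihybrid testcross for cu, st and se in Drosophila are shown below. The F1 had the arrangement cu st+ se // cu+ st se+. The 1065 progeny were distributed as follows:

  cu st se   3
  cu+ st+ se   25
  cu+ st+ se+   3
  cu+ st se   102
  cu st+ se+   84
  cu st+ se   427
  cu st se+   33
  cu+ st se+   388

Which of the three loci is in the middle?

st

The two rarest classes, cu st se and cu+ st+ se+, are the double crossovers. Comparing them with the parentals, only the st allele has switched, so st is the middle locus and the order is cu – st – se.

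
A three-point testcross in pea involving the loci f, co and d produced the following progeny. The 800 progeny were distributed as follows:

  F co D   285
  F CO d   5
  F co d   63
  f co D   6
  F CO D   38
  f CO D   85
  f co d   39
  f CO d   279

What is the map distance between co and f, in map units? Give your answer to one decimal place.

11.0 map units

The two most frequent reciprocal classes, F co D and f CO d, are the parental types, so the F1 was F co D / f CO d.
The two rarest classes, f co D and F CO d, are the double crossovers. Comparing them with the parentals, only the f allele has switched, so f is the middle locus and the order is co – f – d.
Crossovers in the co–f interval produce the single-crossover classes F CO D and f co d (38 + 39 = 77) plus the double crossovers (11).
RF(co–f) = (77 + 11) / 800 = 88/800 = 0.1100 → 11.0 map units.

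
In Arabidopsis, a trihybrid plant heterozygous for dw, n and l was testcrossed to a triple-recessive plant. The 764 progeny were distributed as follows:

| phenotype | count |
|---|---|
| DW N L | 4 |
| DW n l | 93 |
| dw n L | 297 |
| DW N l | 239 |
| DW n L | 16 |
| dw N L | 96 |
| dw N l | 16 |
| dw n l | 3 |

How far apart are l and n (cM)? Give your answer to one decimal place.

25.7 cM

The two most frequent reciprocal classes, DW N l and dw n L, are the parental types, so the F1 was DW N l / dw n L.
The two rarest classes, DW N L and dw n l, are the double crossovers. Comparing them with the parentals, only the l allele has switched, so l is the middle locus and the order is dw – l – n.
Crossovers in the l–n interval produce the single-crossover classes DW n l and dw N L (93 + 96 = 189) plus the double crossovers (7).
RF(l–n) = (189 + 7) / 764 = 196/764 = 0.2565 → 25.7 cM.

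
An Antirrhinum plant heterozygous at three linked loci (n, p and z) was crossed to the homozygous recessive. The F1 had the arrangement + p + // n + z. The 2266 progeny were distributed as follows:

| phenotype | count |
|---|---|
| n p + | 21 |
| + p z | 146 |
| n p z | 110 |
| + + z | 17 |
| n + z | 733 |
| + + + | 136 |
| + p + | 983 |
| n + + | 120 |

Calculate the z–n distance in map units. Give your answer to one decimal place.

The two rarest classes, n p + and + + z, are the double crossovers. Comparing them with the parentals, only the n allele has switched, so n is the middle locus and the order is z – n – p.
Crossovers in the z–n interval produce the single-crossover classes + p z and n + + (146 + 120 = 266) plus the double crossovers (38).
RF(z–n) = (266 + 38) / 2266 = 304/2266 = 0.1342 → 13.4 map units.

13.4 map units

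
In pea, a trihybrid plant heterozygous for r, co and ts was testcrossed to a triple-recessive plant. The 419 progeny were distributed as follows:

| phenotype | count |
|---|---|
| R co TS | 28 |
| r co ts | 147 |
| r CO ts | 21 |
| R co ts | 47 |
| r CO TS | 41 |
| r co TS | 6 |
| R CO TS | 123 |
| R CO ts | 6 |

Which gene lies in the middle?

The two most frequent reciprocal classes, R CO TS and r co ts, are the parental types, so the F1 was R CO TS / r co ts.
The two rarest classes, R CO ts and r co TS, are the double crossovers. Comparing them with the parentals, only the ts allele has switched, so ts is the middle locus and the order is co – ts – r.

ts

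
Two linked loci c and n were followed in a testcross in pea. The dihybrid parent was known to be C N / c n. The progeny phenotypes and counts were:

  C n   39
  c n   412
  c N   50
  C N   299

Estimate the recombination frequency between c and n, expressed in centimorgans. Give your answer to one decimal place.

The recombinant classes are C n and c N: 39 + 50 = 89.
Recombination frequency = 89/800 = 0.1113 ≈ 11.1%, i.e. 11.1 centimorgans.

11.1 centimorgans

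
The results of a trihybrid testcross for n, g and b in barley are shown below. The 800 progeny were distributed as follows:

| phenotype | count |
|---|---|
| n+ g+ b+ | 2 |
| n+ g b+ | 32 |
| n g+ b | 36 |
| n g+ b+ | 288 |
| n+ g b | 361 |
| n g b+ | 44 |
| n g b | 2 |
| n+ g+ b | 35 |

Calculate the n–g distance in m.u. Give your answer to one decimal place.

10.4 m.u.

The two most frequent reciprocal classes, n g+ b+ and n+ g b, are the parental types, so the F1 was n g+ b+ / n+ g b.
The two rarest classes, n+ g+ b+ and n g b, are the double crossovers. Comparing them with the parentals, only the n allele has switched, so n is the middle locus and the order is g – n – b.
Crossovers in the g–n interval produce the single-crossover classes n g b+ and n+ g+ b (44 + 35 = 79) plus the double crossovers (4).
RF(g–n) = (79 + 4) / 800 = 83/800 = 0.1037 → 10.4 m.u.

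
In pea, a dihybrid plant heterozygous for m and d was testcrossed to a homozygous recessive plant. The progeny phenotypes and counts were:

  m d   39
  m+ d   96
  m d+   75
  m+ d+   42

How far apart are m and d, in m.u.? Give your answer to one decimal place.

The two most frequent classes, m+ d (96) and m d+ (75), are the parental types, so the F1 was m+ d / m d+.
The recombinant classes are m+ d+ and m d: 42 + 39 = 81.
Recombination frequency = 81/252 = 0.3214 ≈ 32.1%, i.e. 32.1 m.u.

32.1 m.u.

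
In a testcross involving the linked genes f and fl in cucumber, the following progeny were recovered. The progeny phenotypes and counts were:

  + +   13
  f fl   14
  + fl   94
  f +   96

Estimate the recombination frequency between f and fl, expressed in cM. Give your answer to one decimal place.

The two most frequent classes, + fl (94) and f + (96), are the parental types, so the F1 was + fl / f +.
The recombinant classes are + + and f fl: 13 + 14 = 27.
Recombination frequency = 27/217 = 0.1244 ≈ 12.4%, i.e. 12.4 cM.

12.4 cM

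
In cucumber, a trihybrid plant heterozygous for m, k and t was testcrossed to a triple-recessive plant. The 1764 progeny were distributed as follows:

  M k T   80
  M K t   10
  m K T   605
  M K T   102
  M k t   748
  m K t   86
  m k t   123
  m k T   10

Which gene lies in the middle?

k

The two most frequent reciprocal classes, M k t and m K T, are the parental types, so the F1 was M k t / m K T.
The two rarest classes, M K t and m k T, are the double crossovers. Comparing them with the parentals, only the k allele has switched, so k is the middle locus and the order is t – k – m.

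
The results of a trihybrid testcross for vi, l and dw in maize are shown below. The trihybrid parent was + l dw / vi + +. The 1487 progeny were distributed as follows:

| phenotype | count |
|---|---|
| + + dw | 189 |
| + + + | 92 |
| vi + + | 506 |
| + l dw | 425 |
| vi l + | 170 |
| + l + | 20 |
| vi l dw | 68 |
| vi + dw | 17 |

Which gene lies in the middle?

The two rarest classes, + l + and vi + dw, are the double crossovers. Comparing them with the parentals, only the dw allele has switched, so dw is the middle locus and the order is vi – dw – l.

dw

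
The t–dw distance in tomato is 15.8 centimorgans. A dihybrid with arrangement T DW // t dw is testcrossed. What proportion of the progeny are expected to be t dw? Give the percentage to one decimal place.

42.1%

A map distance of 15.8 centimorgans corresponds to a recombination frequency of 0.158.
The F1 is T DW / t dw, so t dw is a parental gamete class with expected frequency (1 − r)/2 = 0.842/2 = 0.4210.
That is 0.4210 = 42.1% of the progeny.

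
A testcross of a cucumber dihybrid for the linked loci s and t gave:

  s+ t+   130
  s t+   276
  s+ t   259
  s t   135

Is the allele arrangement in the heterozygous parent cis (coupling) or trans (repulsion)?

trans

The two most frequent classes are s+ t (259) and s t+ (276); these are the parental (non-recombinant) types.
So the F1 carried s+ t on one chromosome and s t+ on the other — the recessive alleles are on opposite chromosomes (trans / repulsion).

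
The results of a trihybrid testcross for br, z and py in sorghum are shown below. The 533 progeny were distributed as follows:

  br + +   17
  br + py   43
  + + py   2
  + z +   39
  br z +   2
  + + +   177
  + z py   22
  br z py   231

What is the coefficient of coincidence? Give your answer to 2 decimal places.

The two most frequent reciprocal classes, + + + and br z py, are the parental types, so the F1 was + + + / br z py.
The two rarest classes, + + py and br z +, are the double crossovers. Comparing them with the parentals, only the py allele has switched, so py is the middle locus and the order is br – py – z.
br–py: (39 + 4)/533 = 0.0807; py–z: (82 + 4)/533 = 0.1614.
Expected DCO frequency = 0.0807 × 0.1614 ≈ 0.01302; observed = 4/533 ≈ 0.00750.
Coefficient of coincidence = 0.00750/0.01302 ≈ 0.58.

0.58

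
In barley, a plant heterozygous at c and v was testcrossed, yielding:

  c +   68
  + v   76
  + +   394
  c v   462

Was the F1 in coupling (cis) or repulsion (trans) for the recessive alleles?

The two most frequent classes are + + (394) and c v (462); these are the parental (non-recombinant) types.
So the F1 carried + + on one chromosome and c v on the other — the recessive alleles are on the same chromosome (cis / coupling).

cis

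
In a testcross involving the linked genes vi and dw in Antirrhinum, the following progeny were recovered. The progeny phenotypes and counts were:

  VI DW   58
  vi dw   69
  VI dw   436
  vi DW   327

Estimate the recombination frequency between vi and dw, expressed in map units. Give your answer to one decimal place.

The two most frequent classes, VI dw (436) and vi DW (327), are the parental types, so the F1 was VI dw / vi DW.
The recombinant classes are VI DW and vi dw: 58 + 69 = 127.
Recombination frequency = 127/890 = 0.1427 ≈ 14.3%, i.e. 14.3 map units.

14.3 map units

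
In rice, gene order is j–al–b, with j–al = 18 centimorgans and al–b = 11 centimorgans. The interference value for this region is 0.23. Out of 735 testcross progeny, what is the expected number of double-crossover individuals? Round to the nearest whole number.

Map distances give recombination frequencies of 0.180 and 0.110 for the two intervals.
With interference 0.23 (so coincidence = 0.77), expected double-crossover frequency = 0.180 × 0.110 × 0.77 = 0.01525.
Expected number = 0.01525 × 735 = 11.21 ≈ 11.

11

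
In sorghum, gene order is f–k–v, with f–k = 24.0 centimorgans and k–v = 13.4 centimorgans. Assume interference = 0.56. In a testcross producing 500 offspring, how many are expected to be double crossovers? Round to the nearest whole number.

Map distances give recombination frequencies of 0.240 and 0.134 for the two intervals.
With interference 0.56 (so coincidence = 0.44), expected double-crossover frequency = 0.240 × 0.134 × 0.44 = 0.01415.
Expected number = 0.01415 × 500 = 7.08 ≈ 7.

7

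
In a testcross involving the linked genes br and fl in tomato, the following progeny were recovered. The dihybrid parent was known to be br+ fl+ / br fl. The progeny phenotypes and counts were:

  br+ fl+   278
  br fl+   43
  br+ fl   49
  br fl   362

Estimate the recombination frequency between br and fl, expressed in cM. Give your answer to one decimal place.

12.6 cM

The recombinant classes are br+ fl and br fl+: 49 + 43 = 92.
Recombination frequency = 92/732 = 0.1257 ≈ 12.6%, i.e. 12.6 cM.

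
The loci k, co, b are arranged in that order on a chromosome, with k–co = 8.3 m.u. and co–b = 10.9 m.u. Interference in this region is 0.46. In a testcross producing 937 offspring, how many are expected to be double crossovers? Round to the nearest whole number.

Map distances give recombination frequencies of 0.083 and 0.109 for the two intervals.
With interference 0.46 (so coincidence = 0.54), expected double-crossover frequency = 0.083 × 0.109 × 0.54 = 0.00489.
Expected number = 0.00489 × 937 = 4.58 ≈ 5.

5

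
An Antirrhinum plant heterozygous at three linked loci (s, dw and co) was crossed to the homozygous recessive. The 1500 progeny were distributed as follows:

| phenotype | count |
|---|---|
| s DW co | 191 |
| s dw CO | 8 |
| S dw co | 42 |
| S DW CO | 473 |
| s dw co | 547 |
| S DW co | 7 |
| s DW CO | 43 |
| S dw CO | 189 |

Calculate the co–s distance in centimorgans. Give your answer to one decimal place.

The two most frequent reciprocal classes, S DW CO and s dw co, are the parental types, so the F1 was S DW CO / s dw co.
The two rarest classes, S DW co and s dw CO, are the double crossovers. Comparing them with the parentals, only the co allele has switched, so co is the middle locus and the order is s – co – dw.
Crossovers in the s–co interval produce the single-crossover classes s DW CO and S dw co (43 + 42 = 85) plus the double crossovers (15).
RF(s–co) = (85 + 15) / 1500 = 100/1500 = 0.0667 → 6.7 centimorgans.

6.7 centimorgans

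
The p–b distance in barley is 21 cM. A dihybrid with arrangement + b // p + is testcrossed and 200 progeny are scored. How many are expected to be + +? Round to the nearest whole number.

21

A map distance of 21 cM corresponds to a recombination frequency of 0.210.
The F1 is + b / p +, so + + is a recombinant gamete class with expected frequency r/2 = 0.210/2 = 0.1050.
Expected number = 0.1050 × 200 = 21.00 ≈ 21.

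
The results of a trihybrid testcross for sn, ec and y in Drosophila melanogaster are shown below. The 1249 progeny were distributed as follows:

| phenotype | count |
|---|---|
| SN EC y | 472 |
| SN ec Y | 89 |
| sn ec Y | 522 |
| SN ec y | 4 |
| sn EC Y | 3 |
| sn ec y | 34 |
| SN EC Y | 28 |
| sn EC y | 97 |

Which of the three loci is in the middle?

ec

The two most frequent reciprocal classes, sn ec Y and SN EC y, are the parental types, so the F1 was sn ec Y / SN EC y.
The two rarest classes, sn EC Y and SN ec y, are the double crossovers. Comparing them with the parentals, only the ec allele has switched, so ec is the middle locus and the order is sn – ec – y.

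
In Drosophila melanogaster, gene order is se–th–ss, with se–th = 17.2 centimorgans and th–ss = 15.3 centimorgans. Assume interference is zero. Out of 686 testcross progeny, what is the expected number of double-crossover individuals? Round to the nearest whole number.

18

Map distances give recombination frequencies of 0.172 and 0.153 for the two intervals.
With no interference, expected double-crossover frequency = 0.172 × 0.153 = 0.02632.
Expected number = 0.02632 × 686 = 18.05 ≈ 18.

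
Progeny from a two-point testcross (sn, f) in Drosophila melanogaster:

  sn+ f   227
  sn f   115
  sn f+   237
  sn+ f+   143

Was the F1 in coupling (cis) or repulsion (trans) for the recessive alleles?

The two most frequent classes are sn+ f (227) and sn f+ (237); these are the parental (non-recombinant) types.
So the F1 carried sn+ f on one chromosome and sn f+ on the other — the recessive alleles are on opposite chromosomes (trans / repulsion).

trans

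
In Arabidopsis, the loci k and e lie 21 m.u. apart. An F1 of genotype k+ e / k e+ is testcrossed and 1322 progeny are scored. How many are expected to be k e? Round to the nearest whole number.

139

A map distance of 21 m.u. corresponds to a recombination frequency of 0.210.
The F1 is k+ e / k e+, so k e is a recombinant gamete class with expected frequency r/2 = 0.210/2 = 0.1050.
Expected number = 0.1050 × 1322 = 138.81 ≈ 139.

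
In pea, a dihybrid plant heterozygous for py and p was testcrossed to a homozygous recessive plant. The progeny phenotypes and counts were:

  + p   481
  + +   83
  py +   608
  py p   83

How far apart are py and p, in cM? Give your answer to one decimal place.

13.2 cM

The two most frequent classes, + p (481) and py + (608), are the parental types, so the F1 was + p / py +.
The recombinant classes are + + and py p: 83 + 83 = 166.
Recombination frequency = 166/1255 = 0.1323 ≈ 13.2%, i.e. 13.2 cM.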